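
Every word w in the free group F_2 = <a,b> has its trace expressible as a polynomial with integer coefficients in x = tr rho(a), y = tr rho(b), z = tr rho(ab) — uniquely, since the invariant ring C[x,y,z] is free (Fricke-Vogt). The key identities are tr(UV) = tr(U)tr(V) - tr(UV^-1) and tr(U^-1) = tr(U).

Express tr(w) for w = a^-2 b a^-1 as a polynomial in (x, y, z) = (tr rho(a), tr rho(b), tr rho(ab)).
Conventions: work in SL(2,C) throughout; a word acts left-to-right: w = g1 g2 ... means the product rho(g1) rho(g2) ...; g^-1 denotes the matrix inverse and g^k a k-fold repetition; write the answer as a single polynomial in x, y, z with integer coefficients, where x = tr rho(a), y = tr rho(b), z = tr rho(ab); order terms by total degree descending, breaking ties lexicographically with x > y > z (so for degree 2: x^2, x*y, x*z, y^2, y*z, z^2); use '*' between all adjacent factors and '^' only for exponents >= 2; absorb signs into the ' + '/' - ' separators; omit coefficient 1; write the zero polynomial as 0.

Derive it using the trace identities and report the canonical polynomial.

tr(b a^-1) = tr(b) * tr(a) - tr(b a)  (eliminate a^-1) = x*y - z
tr(a^-2 b) = tr(b a^-1) * tr(a) - tr(b)  (eliminate a^-1) = x^2*y - x*z - y
next, tr(a^-2 b a^-1) = tr(a^-2 b) * tr(a) - tr(a^-2 b a)  (eliminate a^-1) = x^3*y - x^2*z - 2*x*y + z

x^3*y - x^2*z - 2*x*y + z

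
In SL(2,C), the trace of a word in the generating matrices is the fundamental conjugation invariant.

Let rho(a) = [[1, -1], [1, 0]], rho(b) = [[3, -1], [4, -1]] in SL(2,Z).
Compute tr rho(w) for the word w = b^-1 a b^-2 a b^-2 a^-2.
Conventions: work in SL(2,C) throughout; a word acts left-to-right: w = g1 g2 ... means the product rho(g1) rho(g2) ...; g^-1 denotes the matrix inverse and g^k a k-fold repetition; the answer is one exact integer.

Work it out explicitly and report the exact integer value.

-178

rho(b^-1) = [[-1, 1], [-4, 3]]
... * rho(a) = [[1, -1], [1, 0]]  ->  [[0, 1], [-1, 4]]
... * rho(b^-1) = [[-1, 1], [-4, 3]]  ->  [[-4, 3], [-15, 11]]
... * rho(b^-1) = [[-1, 1], [-4, 3]]  ->  [[-8, 5], [-29, 18]]
... * rho(a) = [[1, -1], [1, 0]]  ->  [[-3, 8], [-11, 29]]
... * rho(b^-1) = [[-1, 1], [-4, 3]]  ->  [[-29, 21], [-105, 76]]
... * rho(b^-1) = [[-1, 1], [-4, 3]]  ->  [[-55, 34], [-199, 123]]
... * rho(a^-1) = [[0, 1], [-1, 1]]  ->  [[-34, -21], [-123, -76]]
... * rho(a^-1) = [[0, 1], [-1, 1]]  ->  [[21, -55], [76, -199]]
tr = 21 + -199 = -178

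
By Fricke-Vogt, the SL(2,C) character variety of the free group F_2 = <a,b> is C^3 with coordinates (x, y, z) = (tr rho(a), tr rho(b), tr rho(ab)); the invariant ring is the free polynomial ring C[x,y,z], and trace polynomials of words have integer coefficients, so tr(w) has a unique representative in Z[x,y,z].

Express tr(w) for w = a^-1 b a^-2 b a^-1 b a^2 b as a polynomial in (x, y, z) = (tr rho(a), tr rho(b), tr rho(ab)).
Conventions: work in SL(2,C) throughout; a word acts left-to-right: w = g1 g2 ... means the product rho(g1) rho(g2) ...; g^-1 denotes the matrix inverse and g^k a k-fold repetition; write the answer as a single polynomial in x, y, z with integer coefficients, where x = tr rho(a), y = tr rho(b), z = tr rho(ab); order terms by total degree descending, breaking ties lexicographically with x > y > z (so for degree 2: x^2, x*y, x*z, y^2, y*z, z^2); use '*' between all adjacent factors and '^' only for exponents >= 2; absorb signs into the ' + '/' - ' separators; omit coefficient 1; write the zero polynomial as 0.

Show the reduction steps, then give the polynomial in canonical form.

trace(b^2 a) = trace(b) * trace(a b) - trace(a) = y*z - x
so trace(b^2) = trace(b) * trace(b) - trace(1) = y^2 - 2
trace(b a^2 b) = trace(a) * trace(b^2 a) - trace(b^2) = x*y*z - x^2 - y^2 + 2
reduce: trace(b a^2) = trace(a) * trace(b a) - trace(b) = x*z - y
trace(b^2 a^2 b) = trace(b) * trace(b a^2 b) - trace(b a^2) = x*y^2*z - x^2*y - y^3 - x*z + 3*y
reduce: trace(b^2 a^2 b^2) = trace(b) * trace(b^2 a^2 b) - trace(b^2 a^2) = x*y^3*z - x^2*y^2 - y^4 - 2*x*y*z + x^2 + 4*y^2 - 2
reduce: trace(a b a b) = trace(b a) * trace(b a) - trace(1) = z^2 - 2
trace(b a b^2 a) = trace(b) * trace(a b a b) - trace(a b a) = y*z^2 - x*z - y
trace(b a b^2) = trace(b) * trace(a b^2) - trace(a b) = y^2*z - x*y - z
trace(a b^2 a^2 b) = trace(a) * trace(b a b^2 a) - trace(b a b^2) = x*y*z^2 - x^2*z - y^2*z + z
reduce: trace(a^3 b) = trace(a) * trace(b a^2) - trace(b a) = x^2*z - x*y - z
reduce: trace(a^2) = trace(a) * trace(a) - trace(1) = x^2 - 2
trace(a^3) = trace(a) * trace(a^2) - trace(a) = x^3 - 3*x
reduce: trace(a b^2 a^2) = trace(b) * trace(a^3 b) - trace(a^3) = x^2*y*z - x^3 - x*y^2 - y*z + 3*x
trace(b^2 a^2 b^2 a) = trace(b) * trace(a b^2 a^2 b) - trace(a b^2 a^2) = x*y^2*z^2 - 2*x^2*y*z - y^3*z + x^3 + x*y^2 + 2*y*z - 3*x
trace(b a^2 b^2 a^-1 b) = trace(b^2 a^2 b^2) * trace(a) - trace(b^2 a^2 b^2 a) = x^2*y^3*z - x^3*y^2 - x*y^4 - x*y^2*z^2 + y^3*z + 3*x*y^2 - 2*y*z + x
so trace(b a b a^2 b) = trace(a) * trace(b^2 a b a) - trace(b^2 a b) = x*y*z^2 - x^2*z - y^2*z + z
so trace(b a b a^2) = trace(a) * trace(b a b a) - trace(b a b) = x*z^2 - y*z - x
so trace(b a b a^2 b^2) = trace(b) * trace(b a b a^2 b) - trace(b a b a^2) = x*y^2*z^2 - x^2*y*z - y^3*z - x*z^2 + 2*y*z + x
trace(a b a b a b) = trace(a b) * trace(a b a b) - trace(a^-1 b^-1) = z^3 - 3*z
reduce: trace(b^2 a b a b a) = trace(b) * trace(a b a b a b) - trace(a b a b a) = y*z^3 - x*z^2 - 2*y*z + x
trace(b^2 a b a b) = trace(b) * trace(a b a b^2) - trace(a b a b) = y^2*z^2 - x*y*z - y^2 - z^2 + 2
reduce: trace(b a b a^2 b^2 a) = trace(a) * trace(b^2 a b a b a) - trace(b^2 a b a b) = x*y*z^3 - x^2*z^2 - y^2*z^2 - x*y*z + x^2 + y^2 + z^2 - 2
so trace(b a^2 b^2 a^-1 b a) = trace(b a b a^2 b^2) * trace(a) - trace(b a b a^2 b^2 a) = x^2*y^2*z^2 - x^3*y*z - x*y^3*z - x*y*z^3 + y^2*z^2 + 3*x*y*z - y^2 - z^2 + 2
so trace(b a^-1 b a^-1 b a^2 b) = trace(b a^2 b^2 a^-1 b) * trace(a) - trace(b a^2 b^2 a^-1 b a) = x^3*y^3*z - x^4*y^2 - x^2*y^4 - 2*x^2*y^2*z^2 + x^3*y*z + 2*x*y^3*z + x*y*z^3 + 3*x^2*y^2 - y^2*z^2 - 5*x*y*z + x^2 + y^2 + z^2 - 2
so trace(b a^2 b a b^2) = trace(b) * trace(a^2 b a b^2) - trace(a^2 b a b) = x*y^2*z^2 - x^2*y*z - y^3*z - x*z^2 + 2*y*z + x
reduce: trace(b a b^2 a b) = trace(b) * trace(a b^2 a b) - trace(a b^2 a) = y^2*z^2 - 2*x*y*z + x^2 - 2
trace(b a^2 b a b^2 a) = trace(a) * trace(b a b^2 a b a) - trace(b a b^2 a b) = x*y*z^3 - x^2*z^2 - y^2*z^2 + 2
trace(b a^-1 b a^2 b a b) = trace(b a^2 b a b^2) * trace(a) - trace(b a^2 b a b^2 a) = x^2*y^2*z^2 - x^3*y*z - x*y^3*z - x*y*z^3 + y^2*z^2 + 2*x*y*z + x^2 - 2
so trace(a^2 b a b a b) = trace(a) * trace(b a b a b a) - trace(b a b a b) = x*z^3 - y*z^2 - 2*x*z + y
so trace(a^2 b a b a) = trace(a) * trace(b a b a^2) - trace(b a b a) = x^2*z^2 - x*y*z - x^2 - z^2 + 2
so trace(b a^2 b a b a b) = trace(b) * trace(a^2 b a b a b) - trace(a^2 b a b a) = x*y*z^3 - x^2*z^2 - y^2*z^2 - x*y*z + x^2 + y^2 + z^2 - 2
trace(b a b a b a b a) = trace(a b a b a b) * trace(a b) - trace(b a b a) = z^4 - 4*z^2 + 2
trace(b a^2 b a b a b a) = trace(a) * trace(b a b a b a b a) - trace(b a b a b a b) = x*z^4 - y*z^3 - 3*x*z^2 + 2*y*z + x
reduce: trace(b a^-1 b a^2 b a b a) = trace(b a^2 b a b a b) * trace(a) - trace(b a^2 b a b a b a) = x^2*y*z^3 - x^3*z^2 - x*y^2*z^2 - x*z^4 - x^2*y*z + y*z^3 + x^3 + x*y^2 + 4*x*z^2 - 2*y*z - 3*x
trace(b a^-1 b a^-1 b a^2 b a) = trace(b a^-1 b a^2 b a b) * trace(a) - trace(b a^-1 b a^2 b a b a) = x^3*y^2*z^2 - x^4*y*z - x^2*y^3*z - 2*x^2*y*z^3 + x^3*z^2 + 2*x*y^2*z^2 + x*z^4 + 3*x^2*y*z - y*z^3 - x*y^2 - 4*x*z^2 + 2*y*z + x
trace(b a^-1 b a^2 b a^-1 b a^-1) = trace(b a^-1 b a^-1 b a^2 b) * trace(a) - trace(b a^-1 b a^-1 b a^2 b a) = x^4*y^3*z - x^5*y^2 - x^3*y^4 - 3*x^3*y^2*z^2 + 2*x^4*y*z + 3*x^2*y^3*z + 3*x^2*y*z^3 + 3*x^3*y^2 - x^3*z^2 - 3*x*y^2*z^2 - x*z^4 - 8*x^2*y*z + y*z^3 + x^3 + 2*x*y^2 + 5*x*z^2 - 2*y*z - 3*x
so trace(b a^2 b a^-1 b^2) = trace(b^3 a^2 b) * trace(a) - trace(b^3 a^2 b a) = x^2*y^3*z - x^3*y^2 - x*y^4 - x*y^2*z^2 - x^2*y*z + y^3*z + x^3 + 4*x*y^2 + x*z^2 - 2*y*z - 3*x
reduce: trace(b a^2 b a^-1 b^2 a) = trace(b^2 a b a^2 b) * trace(a) - trace(b^2 a b a^2 b a) = x^2*y^2*z^2 - x^3*y*z - x*y^3*z - x*y*z^3 + y^2*z^2 + 2*x*y*z + x^2 - 2
reduce: trace(b a^-1 b a^2 b a^-1 b) = trace(b a^2 b a^-1 b^2) * trace(a) - trace(b a^2 b a^-1 b^2 a) = x^3*y^3*z - x^4*y^2 - x^2*y^4 - 2*x^2*y^2*z^2 + 2*x*y^3*z + x*y*z^3 + x^4 + 4*x^2*y^2 + x^2*z^2 - y^2*z^2 - 4*x*y*z - 4*x^2 + 2
trace(a^-1 b a^-2 b a^-1 b a^2 b) = trace(b a^-1 b a^2 b a^-1 b a^-1) * trace(a) - trace(b a^-1 b a^2 b a^-1 b) = x^5*y^3*z - x^6*y^2 - x^4*y^4 - 3*x^4*y^2*z^2 + 2*x^5*y*z + 2*x^3*y^3*z + 3*x^3*y*z^3 + 4*x^4*y^2 - x^4*z^2 + x^2*y^4 - x^2*y^2*z^2 - x^2*z^4 - 8*x^3*y*z - 2*x*y^3*z - 2*x^2*y^2 + 4*x^2*z^2 + y^2*z^2 + 2*x*y*z + x^2 - 2

x^5*y^3*z - x^6*y^2 - x^4*y^4 - 3*x^4*y^2*z^2 + 2*x^5*y*z + 2*x^3*y^3*z + 3*x^3*y*z^3 + 4*x^4*y^2 - x^4*z^2 + x^2*y^4 - x^2*y^2*z^2 - x^2*z^4 - 8*x^3*y*z - 2*x*y^3*z - 2*x^2*y^2 + 4*x^2*z^2 + y^2*z^2 + 2*x*y*z + x^2 - 2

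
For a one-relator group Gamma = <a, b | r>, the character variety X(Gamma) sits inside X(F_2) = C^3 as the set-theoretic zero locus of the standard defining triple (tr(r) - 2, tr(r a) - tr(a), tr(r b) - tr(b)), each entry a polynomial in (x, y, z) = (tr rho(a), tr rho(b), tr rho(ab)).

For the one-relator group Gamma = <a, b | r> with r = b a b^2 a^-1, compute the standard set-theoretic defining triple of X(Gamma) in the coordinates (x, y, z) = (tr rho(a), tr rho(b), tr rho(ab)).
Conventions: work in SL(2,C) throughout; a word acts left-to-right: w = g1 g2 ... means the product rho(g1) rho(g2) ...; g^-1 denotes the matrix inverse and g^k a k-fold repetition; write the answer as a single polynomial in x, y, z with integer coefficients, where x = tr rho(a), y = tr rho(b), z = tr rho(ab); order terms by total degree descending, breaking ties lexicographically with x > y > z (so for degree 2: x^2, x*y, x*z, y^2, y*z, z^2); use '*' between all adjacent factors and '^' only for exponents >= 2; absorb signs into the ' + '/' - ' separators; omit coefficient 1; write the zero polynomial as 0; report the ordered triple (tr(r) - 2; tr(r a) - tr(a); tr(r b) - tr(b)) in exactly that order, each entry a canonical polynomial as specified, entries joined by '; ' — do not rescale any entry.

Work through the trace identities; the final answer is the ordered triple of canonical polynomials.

and tr(a b^2) = tr(b) tr(a b) - tr(a)  (reduce the b square) = y*z - x
and tr(b a b^2) = tr(b) tr(a b^2) - tr(a b)  (reduce the b square) = y^2*z - x*y - z
next, tr(a b a b) = tr(a b) tr(a b) - tr(1)  (split on a) = z^2 - 2
next, tr(a b a) = tr(a) tr(b a) - tr(b)  (reduce the a square) = x*z - y
next, tr(b a b^2 a) = tr(b) tr(a b a b) - tr(a b a)  (reduce the b square) = y*z^2 - x*z - y
tr(b a b^2 a^-1) = tr(b a b^2) tr(a) - tr(b a b^2 a)  (eliminate a^-1) = x*y^2*z - x^2*y - y*z^2 + y
tr(b^2 a b^2) = tr(b) tr(b a b^2) - tr(b a b) = y^3*z - x*y^2 - 2*y*z + x
and tr(a^2) = tr(a) tr(a) - tr(1) = x^2 - 2
tr(a b^2 a) = tr(b) tr(a^2 b) - tr(a^2) = x*y*z - x^2 - y^2 + 2
and tr(b^2 a b^2 a) = tr(b) tr(a b^2 a b) - tr(a b^2 a) = y^2*z^2 - 2*x*y*z + x^2 - 2
tr(b a b^2 a^-1 b) = tr(b^2 a b^2) tr(a) - tr(b^2 a b^2 a) = x*y^3*z - x^2*y^2 - y^2*z^2 + 2
assemble the triple (tr(r) - 2; tr(r a) - x; tr(r b) - y)

x*y^2*z - x^2*y - y*z^2 + y - 2; y^2*z - x*y - x - z; x*y^3*z - x^2*y^2 - y^2*z^2 - y + 2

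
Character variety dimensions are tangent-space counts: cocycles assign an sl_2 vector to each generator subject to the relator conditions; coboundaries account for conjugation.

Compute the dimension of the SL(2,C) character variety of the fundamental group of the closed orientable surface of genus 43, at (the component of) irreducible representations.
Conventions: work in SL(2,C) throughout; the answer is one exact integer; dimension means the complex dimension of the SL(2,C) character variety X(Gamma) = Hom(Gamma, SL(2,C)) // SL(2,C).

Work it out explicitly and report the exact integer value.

252

pi_1 of the closed genus-43 surface has 86 generators bound by the single product-of-commutators relator.
Before the relator condition, cocycle space has dim 3*86 = 258.
d_2 is surjective at irreducible rho (its cokernel H^2 is dual to H^0 = 0), so dim Z^1 = 258 - 3 = 255.
dim B^1 = 3 (coboundaries, injective at irreducible rho).
Hence dim X = 255 - 3 = 252.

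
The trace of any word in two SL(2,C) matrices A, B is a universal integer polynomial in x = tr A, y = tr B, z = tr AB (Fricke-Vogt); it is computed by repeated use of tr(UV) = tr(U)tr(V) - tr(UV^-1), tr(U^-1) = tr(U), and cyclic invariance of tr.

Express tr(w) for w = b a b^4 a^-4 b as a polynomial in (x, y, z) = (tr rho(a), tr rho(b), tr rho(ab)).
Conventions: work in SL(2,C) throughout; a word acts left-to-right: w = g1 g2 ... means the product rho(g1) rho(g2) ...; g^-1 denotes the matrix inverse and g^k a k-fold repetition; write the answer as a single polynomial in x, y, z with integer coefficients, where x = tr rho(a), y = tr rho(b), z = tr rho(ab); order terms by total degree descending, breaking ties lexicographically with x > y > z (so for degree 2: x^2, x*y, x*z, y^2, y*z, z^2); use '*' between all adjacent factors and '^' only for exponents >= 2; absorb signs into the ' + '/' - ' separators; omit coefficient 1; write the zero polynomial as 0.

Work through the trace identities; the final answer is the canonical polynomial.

x^4*y^5*z - x^5*y^4 - x^3*y^4*z^2 - 2*x^4*y^3*z - 3*x^2*y^5*z + 2*x^5*y^2 + 3*x^3*y^4 + 2*x^3*y^2*z^2 + 2*x*y^4*z^2 + 8*x^2*y^3*z + y^5*z - 6*x^3*y^2 - x*y^4 - 4*x*y^2*z^2 - 3*x^2*y*z - 4*y^3*z - x^3 + x*y^2 + 3*y*z + 3*x

tr(a b^2) = tr(b) tr(a b) - tr(a) = y*z - x
tr(b^2 a b) = tr(b) tr(a b^2) - tr(a b) = y^2*z - x*y - z
tr(b^3 a b) = tr(b) tr(b^2 a b) - tr(b^2 a) = y^3*z - x*y^2 - 2*y*z + x
tr(a b^5) = tr(b) tr(b^3 a b) - tr(b^3 a) = y^4*z - x*y^3 - 3*y^2*z + 2*x*y + z
tr(b^2 a b^4) = tr(b) tr(a b^5) - tr(a b^4) = y^5*z - x*y^4 - 4*y^3*z + 3*x*y^2 + 3*y*z - x
tr(a b a b) = tr(b a) tr(b a) - tr(1) = z^2 - 2
tr(a b a) = tr(a) tr(b a) - tr(b) = x*z - y
tr(a b^2 a b) = tr(b) tr(a b a b) - tr(a b a) = y*z^2 - x*z - y
tr(b^2) = tr(b) tr(b) - tr(1) = y^2 - 2
tr(a b^2 a) = tr(a) tr(b^2 a) - tr(b^2) = x*y*z - x^2 - y^2 + 2
tr(b a b^2 a b) = tr(b) tr(a b^2 a b) - tr(a b^2 a) = y^2*z^2 - 2*x*y*z + x^2 - 2
tr(b^2 a b^2 a b) = tr(b) tr(b a b^2 a b) - tr(b a b^2 a) = y^3*z^2 - 2*x*y^2*z + x^2*y - y*z^2 + x*z - y
tr(b^2 a b^4 a) = tr(b) tr(b^2 a b^2 a b) - tr(b^2 a b^2 a) = y^4*z^2 - 2*x*y^3*z + x^2*y^2 - 2*y^2*z^2 + 3*x*y*z - x^2 - y^2 + 2
tr(b^2 a b^4 a^-1) = tr(b^2 a b^4) tr(a) - tr(b^2 a b^4 a) = x*y^5*z - x^2*y^4 - y^4*z^2 - 2*x*y^3*z + 2*x^2*y^2 + 2*y^2*z^2 + y^2 - 2
tr(a^-1 b^2 a b^4 a^-1) = tr(b^2 a b^4 a^-1) tr(a) - tr(b^2 a b^4) = x^2*y^5*z - x^3*y^4 - x*y^4*z^2 - 2*x^2*y^3*z - y^5*z + 2*x^3*y^2 + x*y^4 + 2*x*y^2*z^2 + 4*y^3*z - 2*x*y^2 - 3*y*z - x
tr(b^2 a b^4 a^-3) = tr(a^-1 b^2 a b^4 a^-1) tr(a) - tr(a^-1 b^2 a b^4) = x^3*y^5*z - x^4*y^4 - x^2*y^4*z^2 - 2*x^3*y^3*z - 2*x*y^5*z + 2*x^4*y^2 + 2*x^2*y^4 + 2*x^2*y^2*z^2 + y^4*z^2 + 6*x*y^3*z - 4*x^2*y^2 - 2*y^2*z^2 - 3*x*y*z - x^2 - y^2 + 2
tr(b a b^4 a^-4 b) = tr(b^2 a b^4 a^-3) tr(a) - tr(b^2 a b^4 a^-2) = x^4*y^5*z - x^5*y^4 - x^3*y^4*z^2 - 2*x^4*y^3*z - 3*x^2*y^5*z + 2*x^5*y^2 + 3*x^3*y^4 + 2*x^3*y^2*z^2 + 2*x*y^4*z^2 + 8*x^2*y^3*z + y^5*z - 6*x^3*y^2 - x*y^4 - 4*x*y^2*z^2 - 3*x^2*y*z - 4*y^3*z - x^3 + x*y^2 + 3*y*z + 3*x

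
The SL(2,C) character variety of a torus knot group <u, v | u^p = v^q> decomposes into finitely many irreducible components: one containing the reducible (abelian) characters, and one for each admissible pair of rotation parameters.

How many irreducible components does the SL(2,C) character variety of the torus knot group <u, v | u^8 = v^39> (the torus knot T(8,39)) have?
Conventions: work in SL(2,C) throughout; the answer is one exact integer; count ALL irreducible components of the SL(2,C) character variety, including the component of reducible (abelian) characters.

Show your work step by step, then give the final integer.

134

In the torus knot group T(8,39), u^8 = v^39 is central, so an irreducible representation sends it to +I or -I (Schur).
This locks tr(u) to 2*cos(pi*alpha/8), alpha in 1..7, and tr(v) to 2*cos(pi*beta/39), beta in 1..38, on each component of irreducible characters.
Consistency of u^8 = (-1)^alpha I with v^39 = (-1)^beta I forces alpha = beta (mod 2).
count pairs: odd alpha (4 choices) x odd beta (19), plus even alpha (3) x even beta (19): 4*19 + 3*19 = 133.
That is 133 components of irreducible characters, and with the reducible (abelian) component the total is 134.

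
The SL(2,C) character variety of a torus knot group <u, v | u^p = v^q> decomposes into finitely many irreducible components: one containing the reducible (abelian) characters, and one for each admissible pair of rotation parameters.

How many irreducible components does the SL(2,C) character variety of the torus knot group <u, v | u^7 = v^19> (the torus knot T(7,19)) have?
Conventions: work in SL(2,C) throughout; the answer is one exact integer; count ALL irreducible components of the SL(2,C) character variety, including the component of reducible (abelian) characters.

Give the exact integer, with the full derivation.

55

Gamma = < u, v | u^7 = v^19 > (torus knot T(7,19)); the central element u^7 = v^19 acts as +I or -I in any irreducible SL(2,C) representation.
This locks tr(u) to 2*cos(pi*alpha/7), alpha in 1..6, and tr(v) to 2*cos(pi*beta/19), beta in 1..18, on each component of irreducible characters.
The two central values (-1)^alpha I and (-1)^beta I must be the same matrix, so alpha and beta share a parity.
Counting: 3 odd alphas x 9 odd betas + 3 even alphas x 9 even betas = 27 + 27 = 54.
Total: 54 irreducible-character components + 1 reducible (abelian) component = 55.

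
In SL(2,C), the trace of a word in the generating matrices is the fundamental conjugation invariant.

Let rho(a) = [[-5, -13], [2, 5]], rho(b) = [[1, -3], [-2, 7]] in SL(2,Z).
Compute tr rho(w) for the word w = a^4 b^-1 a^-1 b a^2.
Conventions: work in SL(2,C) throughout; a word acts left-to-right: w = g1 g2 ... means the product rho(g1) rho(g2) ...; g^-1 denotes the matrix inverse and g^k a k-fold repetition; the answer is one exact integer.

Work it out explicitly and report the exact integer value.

0

rho(a) = [[-5, -13], [2, 5]]
... * rho(a) = [[-5, -13], [2, 5]]  ->  [[-1, 0], [0, -1]]
... * rho(a) = [[-5, -13], [2, 5]]  ->  [[5, 13], [-2, -5]]
... * rho(a) = [[-5, -13], [2, 5]]  ->  [[1, 0], [0, 1]]
... * rho(b^-1) = [[7, 3], [2, 1]]  ->  [[7, 3], [2, 1]]
... * rho(a^-1) = [[5, 13], [-2, -5]]  ->  [[29, 76], [8, 21]]
... * rho(b) = [[1, -3], [-2, 7]]  ->  [[-123, 445], [-34, 123]]
... * rho(a) = [[-5, -13], [2, 5]]  ->  [[1505, 3824], [416, 1057]]
... * rho(a) = [[-5, -13], [2, 5]]  ->  [[123, -445], [34, -123]]
tr = 123 + -123 = 0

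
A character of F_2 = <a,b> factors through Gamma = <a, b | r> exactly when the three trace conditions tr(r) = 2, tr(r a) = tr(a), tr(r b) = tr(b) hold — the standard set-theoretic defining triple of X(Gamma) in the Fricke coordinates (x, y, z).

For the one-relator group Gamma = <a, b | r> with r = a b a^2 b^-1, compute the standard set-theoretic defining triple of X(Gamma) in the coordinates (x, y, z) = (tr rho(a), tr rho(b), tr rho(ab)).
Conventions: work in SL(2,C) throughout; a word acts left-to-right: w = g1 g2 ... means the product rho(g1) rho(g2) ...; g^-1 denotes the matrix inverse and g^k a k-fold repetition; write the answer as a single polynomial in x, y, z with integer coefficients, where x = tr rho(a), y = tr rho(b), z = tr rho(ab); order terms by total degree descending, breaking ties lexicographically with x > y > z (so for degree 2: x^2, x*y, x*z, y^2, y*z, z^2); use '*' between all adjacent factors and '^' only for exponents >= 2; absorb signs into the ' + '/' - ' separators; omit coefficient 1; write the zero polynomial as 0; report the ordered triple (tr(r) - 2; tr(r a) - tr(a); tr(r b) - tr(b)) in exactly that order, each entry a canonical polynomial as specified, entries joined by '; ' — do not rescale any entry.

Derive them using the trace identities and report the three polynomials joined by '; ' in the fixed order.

trace(a b a) = trace(a) * trace(b a) - trace(b)   [square of a] = x*z - y
trace(a b a^2) = trace(a) * trace(a b a) - trace(a b)   [square of a] = x^2*z - x*y - z
trace(b a b a) = trace(b a) * trace(b a) - trace(1)   [split at a repeated b] = z^2 - 2
trace(b a b) = trace(b) * trace(a b) - trace(a)   [square of b] = y*z - x
trace(a b a^2 b) = trace(a) * trace(b a b a) - trace(b a b)   [square of a] = x*z^2 - y*z - x
trace(a b a^2 b^-1) = trace(a b a^2) * trace(b) - trace(a b a^2 b)   [inverse elimination on b] = x^2*y*z - x*y^2 - x*z^2 + x
trace(a^2 b a^2) = trace(a) * trace(a^2 b a) - trace(a^2 b)   [square of a] = x^3*z - x^2*y - 2*x*z + y
trace(a^2) = trace(a) * trace(a) - trace(1)   [square of a] = x^2 - 2
trace(b a^2 b) = trace(b) * trace(a^2 b) - trace(a^2)   [square of b] = x*y*z - x^2 - y^2 + 2
trace(a^2 b a^2 b) = trace(a) * trace(b a^2 b a) - trace(b a^2 b)   [square of a] = x^2*z^2 - 2*x*y*z + y^2 - 2
trace(a b a^2 b^-1 a) = trace(a^2 b a^2) * trace(b) - trace(a^2 b a^2 b)   [inverse elimination on b] = x^3*y*z - x^2*y^2 - x^2*z^2 + 2
assemble the triple (trace(r) - 2; trace(r a) - x; trace(r b) - y)

x^2*y*z - x*y^2 - x*z^2 + x - 2; x^3*y*z - x^2*y^2 - x^2*z^2 - x + 2; x^2*z - x*y - y - z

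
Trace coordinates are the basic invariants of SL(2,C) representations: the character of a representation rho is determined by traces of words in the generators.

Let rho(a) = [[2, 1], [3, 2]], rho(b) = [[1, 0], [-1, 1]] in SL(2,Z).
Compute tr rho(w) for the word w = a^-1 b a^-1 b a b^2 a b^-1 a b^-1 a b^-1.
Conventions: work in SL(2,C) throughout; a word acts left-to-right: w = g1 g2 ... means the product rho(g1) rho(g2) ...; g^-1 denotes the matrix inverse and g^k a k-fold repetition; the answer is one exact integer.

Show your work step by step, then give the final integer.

rho(a^-1) = [[2, -1], [-3, 2]]
... * rho(b) = [[1, 0], [-1, 1]]  ->  [[3, -1], [-5, 2]]
... * rho(a^-1) = [[2, -1], [-3, 2]]  ->  [[9, -5], [-16, 9]]
... * rho(b) = [[1, 0], [-1, 1]]  ->  [[14, -5], [-25, 9]]
... * rho(a) = [[2, 1], [3, 2]]  ->  [[13, 4], [-23, -7]]
... * rho(b) = [[1, 0], [-1, 1]]  ->  [[9, 4], [-16, -7]]
... * rho(b) = [[1, 0], [-1, 1]]  ->  [[5, 4], [-9, -7]]
... * rho(a) = [[2, 1], [3, 2]]  ->  [[22, 13], [-39, -23]]
... * rho(b^-1) = [[1, 0], [1, 1]]  ->  [[35, 13], [-62, -23]]
... * rho(a) = [[2, 1], [3, 2]]  ->  [[109, 61], [-193, -108]]
... * rho(b^-1) = [[1, 0], [1, 1]]  ->  [[170, 61], [-301, -108]]
... * rho(a) = [[2, 1], [3, 2]]  ->  [[523, 292], [-926, -517]]
... * rho(b^-1) = [[1, 0], [1, 1]]  ->  [[815, 292], [-1443, -517]]
tr = 815 + -517 = 298

298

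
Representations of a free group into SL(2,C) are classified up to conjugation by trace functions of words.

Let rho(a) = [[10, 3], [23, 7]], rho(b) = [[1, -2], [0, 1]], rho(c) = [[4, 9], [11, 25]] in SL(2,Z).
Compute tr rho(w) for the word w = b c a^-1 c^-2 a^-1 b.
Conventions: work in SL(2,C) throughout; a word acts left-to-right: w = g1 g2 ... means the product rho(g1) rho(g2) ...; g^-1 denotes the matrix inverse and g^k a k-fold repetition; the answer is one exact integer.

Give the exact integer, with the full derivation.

26763998

rho(b) = [[1, -2], [0, 1]]
... * rho(c) = [[4, 9], [11, 25]]  ->  [[-18, -41], [11, 25]]
... * rho(a^-1) = [[7, -3], [-23, 10]]  ->  [[817, -356], [-498, 217]]
... * rho(c^-1) = [[25, -9], [-11, 4]]  ->  [[24341, -8777], [-14837, 5350]]
... * rho(c^-1) = [[25, -9], [-11, 4]]  ->  [[705072, -254177], [-429775, 154933]]
... * rho(a^-1) = [[7, -3], [-23, 10]]  ->  [[10781575, -4656986], [-6571884, 2838655]]
... * rho(b) = [[1, -2], [0, 1]]  ->  [[10781575, -26220136], [-6571884, 15982423]]
tr = 10781575 + 15982423 = 26763998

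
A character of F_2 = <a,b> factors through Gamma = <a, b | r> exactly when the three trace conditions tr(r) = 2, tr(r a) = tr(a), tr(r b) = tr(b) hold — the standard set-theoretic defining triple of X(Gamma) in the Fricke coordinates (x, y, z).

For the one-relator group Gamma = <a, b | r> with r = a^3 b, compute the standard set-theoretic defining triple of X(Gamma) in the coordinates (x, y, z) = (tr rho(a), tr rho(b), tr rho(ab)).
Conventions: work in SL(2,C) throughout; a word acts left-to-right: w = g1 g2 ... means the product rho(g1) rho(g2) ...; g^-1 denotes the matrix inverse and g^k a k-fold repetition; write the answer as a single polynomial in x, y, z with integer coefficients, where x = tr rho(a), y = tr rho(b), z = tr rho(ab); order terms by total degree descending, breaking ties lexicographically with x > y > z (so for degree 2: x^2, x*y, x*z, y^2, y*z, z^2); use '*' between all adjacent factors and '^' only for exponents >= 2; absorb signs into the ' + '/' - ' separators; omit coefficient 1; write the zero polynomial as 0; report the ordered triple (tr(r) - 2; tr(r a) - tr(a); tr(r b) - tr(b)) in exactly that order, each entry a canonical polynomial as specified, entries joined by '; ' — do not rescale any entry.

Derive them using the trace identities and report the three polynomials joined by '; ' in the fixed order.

x^2*z - x*y - z - 2; x^3*z - x^2*y - 2*x*z - x + y; x^2*y*z - x^3 - x*y^2 - y*z + 3*x - y

tr(a b a) = tr(a) tr(b a) - tr(b)  (reduce the a square) = x*z - y
tr(a^3 b) = tr(a) tr(a b a) - tr(a b)  (reduce the a square) = x^2*z - x*y - z
tr(a^3 b a) = tr(a) tr(b a^3) - tr(b a^2)   [square of a] = x^3*z - x^2*y - 2*x*z + y
tr(b^2 a) = tr(b) tr(a b) - tr(a)  (reduce the b square) = y*z - x
tr(b^2) = tr(b) tr(b) - tr(1)  (reduce the b square) = y^2 - 2
tr(b^2 a^2) = tr(a) tr(b^2 a) - tr(b^2)  (reduce the a square) = x*y*z - x^2 - y^2 + 2
tr(a^3 b^2) = tr(a) tr(b^2 a^2) - tr(b^2 a)  (reduce the a square) = x^2*y*z - x^3 - x*y^2 - y*z + 3*x
assemble the triple (tr(r) - 2; tr(r a) - x; tr(r b) - y)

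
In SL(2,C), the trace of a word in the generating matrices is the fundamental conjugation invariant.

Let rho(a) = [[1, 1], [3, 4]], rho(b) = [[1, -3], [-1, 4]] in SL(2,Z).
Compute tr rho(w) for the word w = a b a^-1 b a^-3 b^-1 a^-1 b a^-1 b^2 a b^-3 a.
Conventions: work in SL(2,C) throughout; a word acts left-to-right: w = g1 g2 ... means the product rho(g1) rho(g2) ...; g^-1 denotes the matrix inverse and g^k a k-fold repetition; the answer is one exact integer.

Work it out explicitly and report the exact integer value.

35817949847

rho(a) = [[1, 1], [3, 4]]
... * rho(b) = [[1, -3], [-1, 4]]  ->  [[0, 1], [-1, 7]]
... * rho(a^-1) = [[4, -1], [-3, 1]]  ->  [[-3, 1], [-25, 8]]
... * rho(b) = [[1, -3], [-1, 4]]  ->  [[-4, 13], [-33, 107]]
... * rho(a^-1) = [[4, -1], [-3, 1]]  ->  [[-55, 17], [-453, 140]]
... * rho(a^-1) = [[4, -1], [-3, 1]]  ->  [[-271, 72], [-2232, 593]]
... * rho(a^-1) = [[4, -1], [-3, 1]]  ->  [[-1300, 343], [-10707, 2825]]
... * rho(b^-1) = [[4, 3], [1, 1]]  ->  [[-4857, -3557], [-40003, -29296]]
... * rho(a^-1) = [[4, -1], [-3, 1]]  ->  [[-8757, 1300], [-72124, 10707]]
... * rho(b) = [[1, -3], [-1, 4]]  ->  [[-10057, 31471], [-82831, 259200]]
... * rho(a^-1) = [[4, -1], [-3, 1]]  ->  [[-134641, 41528], [-1108924, 342031]]
... * rho(b) = [[1, -3], [-1, 4]]  ->  [[-176169, 570035], [-1450955, 4694896]]
... * rho(b) = [[1, -3], [-1, 4]]  ->  [[-746204, 2808647], [-6145851, 23132449]]
... * rho(a) = [[1, 1], [3, 4]]  ->  [[7679737, 10488384], [63251496, 86383945]]
... * rho(b^-1) = [[4, 3], [1, 1]]  ->  [[41207332, 33527595], [339389929, 276138433]]
... * rho(b^-1) = [[4, 3], [1, 1]]  ->  [[198356923, 157149591], [1633698149, 1294308220]]
... * rho(b^-1) = [[4, 3], [1, 1]]  ->  [[950577283, 752220360], [7829100816, 6195402667]]
... * rho(a) = [[1, 1], [3, 4]]  ->  [[3207238363, 3959458723], [26415308817, 32610711484]]
tr = 3207238363 + 32610711484 = 35817949847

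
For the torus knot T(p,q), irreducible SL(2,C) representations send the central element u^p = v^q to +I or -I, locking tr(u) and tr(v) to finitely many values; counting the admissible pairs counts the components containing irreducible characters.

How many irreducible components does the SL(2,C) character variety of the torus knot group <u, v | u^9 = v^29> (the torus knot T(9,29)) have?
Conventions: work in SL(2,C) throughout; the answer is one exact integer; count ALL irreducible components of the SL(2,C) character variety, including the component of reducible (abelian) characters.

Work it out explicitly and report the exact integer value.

113

For T(9,29): irreducibility forces the central element u^9 = v^29 to one of +I, -I.
This locks tr(u) to 2*cos(pi*alpha/9), alpha in 1..8, and tr(v) to 2*cos(pi*beta/29), beta in 1..28, on each component of irreducible characters.
The two central values (-1)^alpha I and (-1)^beta I must be the same matrix, so alpha and beta share a parity.
Enumerate parity-matched pairs: 4*14 odd-odd plus 4*14 even-even gives 112.
components with irreducible characters: 112; plus the single component of reducible (abelian) characters: total 113.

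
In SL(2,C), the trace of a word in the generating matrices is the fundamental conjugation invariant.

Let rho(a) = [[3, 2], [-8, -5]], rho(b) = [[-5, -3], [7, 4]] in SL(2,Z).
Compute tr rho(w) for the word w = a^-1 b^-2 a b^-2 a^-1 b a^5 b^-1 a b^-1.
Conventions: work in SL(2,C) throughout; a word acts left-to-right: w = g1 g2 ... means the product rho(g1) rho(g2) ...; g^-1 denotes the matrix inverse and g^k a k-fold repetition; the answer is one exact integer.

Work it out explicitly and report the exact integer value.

131

rho(a^-1) = [[-5, -2], [8, 3]]
... * rho(b^-1) = [[4, 3], [-7, -5]]  ->  [[-6, -5], [11, 9]]
... * rho(b^-1) = [[4, 3], [-7, -5]]  ->  [[11, 7], [-19, -12]]
... * rho(a) = [[3, 2], [-8, -5]]  ->  [[-23, -13], [39, 22]]
... * rho(b^-1) = [[4, 3], [-7, -5]]  ->  [[-1, -4], [2, 7]]
... * rho(b^-1) = [[4, 3], [-7, -5]]  ->  [[24, 17], [-41, -29]]
... * rho(a^-1) = [[-5, -2], [8, 3]]  ->  [[16, 3], [-27, -5]]
... * rho(b) = [[-5, -3], [7, 4]]  ->  [[-59, -36], [100, 61]]
... * rho(a) = [[3, 2], [-8, -5]]  ->  [[111, 62], [-188, -105]]
... * rho(a) = [[3, 2], [-8, -5]]  ->  [[-163, -88], [276, 149]]
... * rho(a) = [[3, 2], [-8, -5]]  ->  [[215, 114], [-364, -193]]
... * rho(a) = [[3, 2], [-8, -5]]  ->  [[-267, -140], [452, 237]]
... * rho(a) = [[3, 2], [-8, -5]]  ->  [[319, 166], [-540, -281]]
... * rho(b^-1) = [[4, 3], [-7, -5]]  ->  [[114, 127], [-193, -215]]
... * rho(a) = [[3, 2], [-8, -5]]  ->  [[-674, -407], [1141, 689]]
... * rho(b^-1) = [[4, 3], [-7, -5]]  ->  [[153, 13], [-259, -22]]
tr = 153 + -22 = 131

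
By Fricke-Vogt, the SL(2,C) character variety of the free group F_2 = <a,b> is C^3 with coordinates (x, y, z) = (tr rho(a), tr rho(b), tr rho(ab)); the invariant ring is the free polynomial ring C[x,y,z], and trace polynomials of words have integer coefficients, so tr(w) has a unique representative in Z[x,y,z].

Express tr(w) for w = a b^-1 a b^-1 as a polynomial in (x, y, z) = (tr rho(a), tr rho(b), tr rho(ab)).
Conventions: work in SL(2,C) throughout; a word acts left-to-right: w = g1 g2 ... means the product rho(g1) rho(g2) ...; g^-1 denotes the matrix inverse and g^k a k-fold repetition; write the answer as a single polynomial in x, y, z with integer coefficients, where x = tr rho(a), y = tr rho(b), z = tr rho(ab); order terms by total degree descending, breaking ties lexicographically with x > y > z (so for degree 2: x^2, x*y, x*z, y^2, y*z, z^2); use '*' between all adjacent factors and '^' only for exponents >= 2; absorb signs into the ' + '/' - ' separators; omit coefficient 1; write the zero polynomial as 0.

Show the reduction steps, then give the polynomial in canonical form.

x^2*y^2 - 2*x*y*z + z^2 - 2

next, trace(a^2) = trace(a) * trace(a) - trace(1)   [square of a] = x^2 - 2
and trace(a^2 b) = trace(a) * trace(b a) - trace(b)   [square of a] = x*z - y
trace(a b^-1 a) = trace(a^2) * trace(b) - trace(a^2 b)   [inverse elimination on b] = x^2*y - x*z - y
trace(a b a b) = trace(b a) * trace(b a) - trace(1)   [split at a repeated b] = z^2 - 2
trace(a b^-1 a b) = trace(a b a) * trace(b) - trace(a b a b)   [inverse elimination on b] = x*y*z - y^2 - z^2 + 2
trace(a b^-1 a b^-1) = trace(a b^-1 a) * trace(b) - trace(a b^-1 a b)   [inverse elimination on b] = x^2*y^2 - 2*x*y*z + z^2 - 2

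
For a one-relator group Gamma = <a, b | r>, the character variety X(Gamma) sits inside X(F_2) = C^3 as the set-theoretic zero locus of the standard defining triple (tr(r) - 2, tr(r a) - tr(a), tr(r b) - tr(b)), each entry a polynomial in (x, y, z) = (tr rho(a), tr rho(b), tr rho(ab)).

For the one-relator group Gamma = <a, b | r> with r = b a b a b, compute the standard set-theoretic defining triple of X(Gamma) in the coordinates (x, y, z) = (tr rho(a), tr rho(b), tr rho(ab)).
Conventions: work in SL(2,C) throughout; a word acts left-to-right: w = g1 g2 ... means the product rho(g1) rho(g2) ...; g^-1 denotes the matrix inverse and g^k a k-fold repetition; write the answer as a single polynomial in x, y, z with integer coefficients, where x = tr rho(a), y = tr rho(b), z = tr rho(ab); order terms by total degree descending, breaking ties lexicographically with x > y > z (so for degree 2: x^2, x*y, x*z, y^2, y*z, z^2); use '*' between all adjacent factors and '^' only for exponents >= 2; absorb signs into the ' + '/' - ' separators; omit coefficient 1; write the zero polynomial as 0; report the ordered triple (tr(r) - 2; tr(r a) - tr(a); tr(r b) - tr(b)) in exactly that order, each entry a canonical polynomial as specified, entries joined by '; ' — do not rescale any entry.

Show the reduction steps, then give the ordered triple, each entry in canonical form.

tr(a b a b) = tr(a b) tr(a b) - tr(1) = z^2 - 2
so tr(a b a) = tr(a) tr(b a) - tr(b) = x*z - y
reduce: tr(b a b a b) = tr(b) tr(a b a b) - tr(a b a) = y*z^2 - x*z - y
tr(b a b a b a) = tr(a b) tr(a b a b) - tr(a^-1 b^-1) = z^3 - 3*z
reduce: tr(b a b a b^2) = tr(b) tr(b a b a b) - tr(b a b a) = y^2*z^2 - x*y*z - y^2 - z^2 + 2
assemble the triple (tr(r) - 2; tr(r a) - x; tr(r b) - y)

y*z^2 - x*z - y - 2; z^3 - x - 3*z; y^2*z^2 - x*y*z - y^2 - z^2 - y + 2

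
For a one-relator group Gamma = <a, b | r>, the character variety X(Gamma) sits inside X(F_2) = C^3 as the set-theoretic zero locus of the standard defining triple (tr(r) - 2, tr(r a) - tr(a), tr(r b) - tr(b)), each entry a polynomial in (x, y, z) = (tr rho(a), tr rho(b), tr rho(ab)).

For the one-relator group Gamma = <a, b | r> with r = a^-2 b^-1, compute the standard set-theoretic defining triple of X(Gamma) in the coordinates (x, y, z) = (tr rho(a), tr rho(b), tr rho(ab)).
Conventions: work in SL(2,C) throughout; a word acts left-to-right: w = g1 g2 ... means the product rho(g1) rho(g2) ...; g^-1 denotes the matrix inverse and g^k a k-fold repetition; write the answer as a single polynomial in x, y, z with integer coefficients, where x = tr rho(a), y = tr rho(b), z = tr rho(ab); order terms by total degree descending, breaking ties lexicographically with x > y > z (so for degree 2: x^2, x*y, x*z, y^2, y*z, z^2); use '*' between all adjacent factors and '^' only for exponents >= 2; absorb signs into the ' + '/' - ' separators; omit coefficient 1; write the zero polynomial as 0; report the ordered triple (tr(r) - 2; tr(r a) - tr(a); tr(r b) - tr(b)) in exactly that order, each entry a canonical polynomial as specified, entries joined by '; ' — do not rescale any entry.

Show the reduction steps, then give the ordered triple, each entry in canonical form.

trace(a^-1) = trace(a) = x
trace(a^-1 b) = trace(b)*trace(a) - trace(b a)   [inverse elimination on a] = x*y - z
reduce: trace(b^-1 a^-1) = trace(a^-1)*trace(b) - trace(a^-1 b)   [inverse elimination on b] = z
trace(a^-2 b^-1) = trace(b^-1 a^-1)*trace(a) - trace(b^-1)   [inverse elimination on a] = x*z - y
so trace(a^-2) = trace(a^-1)*trace(a) - trace(1)  (eliminate a^-1) = x^2 - 2
assemble the triple (trace(r) - 2; trace(r a) - x; trace(r b) - y)

x*z - y - 2; -x + z; x^2 - y - 2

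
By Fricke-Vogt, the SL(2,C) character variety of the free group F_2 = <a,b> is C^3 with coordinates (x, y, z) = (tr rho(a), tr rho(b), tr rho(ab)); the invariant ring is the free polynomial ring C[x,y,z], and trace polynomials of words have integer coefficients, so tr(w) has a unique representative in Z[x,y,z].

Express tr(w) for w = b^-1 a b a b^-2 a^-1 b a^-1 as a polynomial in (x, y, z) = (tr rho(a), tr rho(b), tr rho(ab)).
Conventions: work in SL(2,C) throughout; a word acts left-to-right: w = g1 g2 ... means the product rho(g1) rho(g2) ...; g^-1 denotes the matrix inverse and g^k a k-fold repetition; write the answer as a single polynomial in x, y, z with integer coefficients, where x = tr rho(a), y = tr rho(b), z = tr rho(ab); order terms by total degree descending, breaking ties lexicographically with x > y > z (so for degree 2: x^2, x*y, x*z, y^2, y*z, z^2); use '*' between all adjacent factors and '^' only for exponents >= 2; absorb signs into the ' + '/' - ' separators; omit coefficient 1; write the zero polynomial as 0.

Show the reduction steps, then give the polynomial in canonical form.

x^2*y^3*z^2 - x^3*y^2*z - 2*x*y^4*z - 2*x*y^2*z^3 + x^2*y^3 + x^2*y*z^2 + y^5 + 2*y^3*z^2 + y*z^4 + 5*x*y^2*z - x^2*y - 5*y^3 - 5*y*z^2 + 5*y

so tr(a b^-1) = tr(a) tr(b) - tr(a b) = x*y - z
so tr(b a^2) = tr(a) tr(b a) - tr(b) = x*z - y
tr(a b a^2) = tr(a) tr(b a^2) - tr(b a) = x^2*z - x*y - z
reduce: tr(b a b a) = tr(a b) tr(a b) - tr(1)   [split at repeated a] = z^2 - 2
tr(b a b) = tr(b) tr(a b) - tr(a) = y*z - x
reduce: tr(a b a^2 b) = tr(a) tr(b a b a) - tr(b a b) = x*z^2 - y*z - x
tr(a b^-1 a b a) = tr(a b a^2) tr(b) - tr(a b a^2 b) = x^2*y*z - x*y^2 - x*z^2 + x
so tr(b^2) = tr(b) tr(b) - tr(1) = y^2 - 2
tr(b a^2 b) = tr(a) tr(b^2 a) - tr(b^2) = x*y*z - x^2 - y^2 + 2
tr(a b a^2 b a) = tr(a) tr(b a^2 b a) - tr(b a^2 b) = x^2*z^2 - 2*x*y*z + y^2 - 2
tr(b a b a b a) = tr(a b a b) tr(a b) - tr(b a)   [split at repeated a] = z^3 - 3*z
tr(b a b a b) = tr(b) tr(a b a b) - tr(a b a) = y*z^2 - x*z - y
tr(a b a^2 b a b) = tr(a) tr(b a b a b a) - tr(b a b a b) = x*z^3 - y*z^2 - 2*x*z + y
tr(a b a b^-1 a b a) = tr(a b a^2 b a) tr(b) - tr(a b a^2 b a b) = x^2*y*z^2 - 2*x*y^2*z - x*z^3 + y^3 + y*z^2 + 2*x*z - 3*y
so tr(a b a b a b a b) = tr(a b a b) tr(a b a b) - tr(1)   [split at repeated a] = z^4 - 4*z^2 + 2
reduce: tr(a b a b^-1 a b a b) = tr(a b a b a b a) tr(b) - tr(a b a b a b a b) = x*y*z^3 - y^2*z^2 - z^4 - 2*x*y*z + y^2 + 4*z^2 - 2
tr(b a b^-1 a b a b^-1 a) = tr(a b a b^-1 a b a) tr(b) - tr(a b a b^-1 a b a b) = x^2*y^2*z^2 - 2*x*y^3*z - 2*x*y*z^3 + y^4 + 2*y^2*z^2 + z^4 + 4*x*y*z - 4*y^2 - 4*z^2 + 2
so tr(b^-1 a^-1 b a b^-1 a b a) = tr(b a b^-1 a b a b^-1) tr(a) - tr(b a b^-1 a b a b^-1 a) = -x^2*y^2*z^2 + x^3*y*z + 2*x*y^3*z + 2*x*y*z^3 - x^2*y^2 - x^2*z^2 - y^4 - 2*y^2*z^2 - z^4 - 4*x*y*z + x^2 + 4*y^2 + 4*z^2 - 2
tr(b a b^-1 a b) = tr(a b^2 a) tr(b) - tr(a b^2 a b) = x*y^2*z - x^2*y - y^3 - y*z^2 + x*z + 3*y
reduce: tr(b^-1 a b a b^-2 a^-1 b a) = tr(b^-1 a^-1 b a b^-1 a b a) tr(b) - tr(b^-1 a^-1 b a b^-1 a b a b) = -x^2*y^3*z^2 + x^3*y^2*z + 2*x*y^4*z + 2*x*y^2*z^3 - x^2*y^3 - x^2*y*z^2 - y^5 - 2*y^3*z^2 - y*z^4 - 5*x*y^2*z + 2*x^2*y + 5*y^3 + 5*y*z^2 - x*z - 5*y
so tr(b^-1 a b a b^-2 a^-1 b a^-1) = tr(b^-1 a b a b^-2 a^-1 b) tr(a) - tr(b^-1 a b a b^-2 a^-1 b a) = x^2*y^3*z^2 - x^3*y^2*z - 2*x*y^4*z - 2*x*y^2*z^3 + x^2*y^3 + x^2*y*z^2 + y^5 + 2*y^3*z^2 + y*z^4 + 5*x*y^2*z - x^2*y - 5*y^3 - 5*y*z^2 + 5*y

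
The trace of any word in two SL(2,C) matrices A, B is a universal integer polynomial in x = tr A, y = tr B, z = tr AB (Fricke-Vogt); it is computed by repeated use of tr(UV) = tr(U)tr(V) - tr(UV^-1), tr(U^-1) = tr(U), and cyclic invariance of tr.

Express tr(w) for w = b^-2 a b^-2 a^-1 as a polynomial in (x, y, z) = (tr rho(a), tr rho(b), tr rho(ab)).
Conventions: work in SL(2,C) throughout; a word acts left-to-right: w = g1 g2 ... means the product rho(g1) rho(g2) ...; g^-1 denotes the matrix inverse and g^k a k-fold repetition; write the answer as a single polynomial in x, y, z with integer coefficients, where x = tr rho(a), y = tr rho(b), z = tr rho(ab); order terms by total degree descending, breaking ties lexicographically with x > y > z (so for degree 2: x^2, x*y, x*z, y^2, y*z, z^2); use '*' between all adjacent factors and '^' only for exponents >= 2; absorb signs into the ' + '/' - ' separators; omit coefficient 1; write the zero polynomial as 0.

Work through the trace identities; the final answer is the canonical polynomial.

x*y^3*z - x^2*y^2 - y^2*z^2 + 2

and tr(b^-1) = tr(b) = y
next, tr(b^-2) = tr(b^-1) * tr(b) - tr(1)  (eliminate b^-1) = y^2 - 2
tr(a b a) = tr(a) * tr(b a) - tr(b)  (reduce the a square) = x*z - y
next, tr(a b a b) = tr(b a) * tr(b a) - tr(1)  (split on b) = z^2 - 2
and tr(b a b^-1 a) = tr(a b a) * tr(b) - tr(a b a b)  (eliminate b^-1) = x*y*z - y^2 - z^2 + 2
tr(b^-1 a^-1 b a) = tr(b a b^-1) * tr(a) - tr(b a b^-1 a)  (eliminate a^-1) = -x*y*z + x^2 + y^2 + z^2 - 2
next, tr(a b^-2 a^-1 b) = tr(b^-1 a^-1 b a) * tr(b) - tr(b^-1 a^-1 b a b)  (eliminate b^-1) = -x*y^2*z + x^2*y + y^3 + y*z^2 - 3*y
tr(b^-1 a b^-2 a^-1) = tr(a b^-2 a^-1) * tr(b) - tr(a b^-2 a^-1 b)  (eliminate b^-1) = x*y^2*z - x^2*y - y*z^2 + y
tr(b^-2 a b^-2 a^-1) = tr(b^-1 a b^-2 a^-1) * tr(b) - tr(b^-1 a b^-2 a^-1 b)  (eliminate b^-1) = x*y^3*z - x^2*y^2 - y^2*z^2 + 2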